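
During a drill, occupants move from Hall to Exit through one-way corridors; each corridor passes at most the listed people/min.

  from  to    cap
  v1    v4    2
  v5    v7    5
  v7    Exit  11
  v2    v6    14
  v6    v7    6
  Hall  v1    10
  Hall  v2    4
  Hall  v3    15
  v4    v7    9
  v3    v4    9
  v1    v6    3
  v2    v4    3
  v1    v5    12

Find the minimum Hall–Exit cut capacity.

Augment Hall→v1→v4→v7→Exit: bottleneck 2, flow now 2.
Augment Hall→v1→v5→v7→Exit: bottleneck 5, flow now 7.
Augment Hall→v1→v6→v7→Exit: bottleneck 3, flow now 10.
Augment Hall→v2→v4→v7→Exit: bottleneck 1, flow now 11.
No augmenting path remains; maximum flow = 11.
By max-flow min-cut, the minimum cut capacity equals the max flow.
In the residual graph, reachable from Hall: {Hall, v1, v2, v3, v4, v5, v6, v7}.
Min-cut edges: v7→Exit (11); capacity 11 = 11.

11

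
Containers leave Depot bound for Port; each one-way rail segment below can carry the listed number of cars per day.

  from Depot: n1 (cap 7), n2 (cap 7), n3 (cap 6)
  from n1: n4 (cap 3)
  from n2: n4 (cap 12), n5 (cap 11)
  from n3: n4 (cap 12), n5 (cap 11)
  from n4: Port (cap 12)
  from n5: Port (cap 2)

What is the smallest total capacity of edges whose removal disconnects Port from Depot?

Augment Depot→n1→n4→Port: bottleneck 3, flow now 3.
Augment Depot→n2→n4→Port: bottleneck 7, flow now 10.
Augment Depot→n3→n4→Port: bottleneck 2, flow now 12.
Augment Depot→n3→n5→Port: bottleneck 2, flow now 14.
No augmenting path remains; maximum flow = 14.
By max-flow min-cut, the minimum cut capacity equals the max flow.
In the residual graph, reachable from Depot: {Depot, n1, n2, n3, n4, n5}.
Min-cut edges: n4→Port (12), n5→Port (2); capacity 12 + 2 = 14.

14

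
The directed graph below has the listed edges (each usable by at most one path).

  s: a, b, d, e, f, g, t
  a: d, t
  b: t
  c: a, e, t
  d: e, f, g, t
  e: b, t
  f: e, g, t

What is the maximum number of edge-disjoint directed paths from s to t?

6

Assign every edge capacity 1; by Menger, the answer equals the max flow.
Path s→t (+1); total 1.
Path s→a→t (+1); total 2.
Path s→b→t (+1); total 3.
Path s→d→t (+1); total 4.
Path s→e→t (+1); total 5.
Path s→f→t (+1); total 6.
No residual s→t path; max flow = 6.
Certifying cut of size 6: {s→a, s→b, s→d, s→e, s→f, s→t}.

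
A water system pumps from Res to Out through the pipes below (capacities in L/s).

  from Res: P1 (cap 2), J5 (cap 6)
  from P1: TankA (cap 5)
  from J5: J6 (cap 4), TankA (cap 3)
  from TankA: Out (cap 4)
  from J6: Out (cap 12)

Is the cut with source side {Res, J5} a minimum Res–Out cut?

Given cut capacity: 2 + 3 + 4 = 9.
Augment Res→P1→TankA→Out: bottleneck 2, flow now 2.
Augment Res→J5→TankA→Out: bottleneck 2, flow now 4.
Augment Res→J5→J6→Out: bottleneck 4, flow now 8.
No augmenting path remains; maximum flow = 8.
In the residual graph, reachable from Res: {Res}.
Min-cut edges: Res→P1 (2), Res→J5 (6); capacity 2 + 6 = 8.
Cut capacity 9 exceeds the max flow 8, so it is not minimum.

No — its capacity is 9, but the minimum cut has capacity 8.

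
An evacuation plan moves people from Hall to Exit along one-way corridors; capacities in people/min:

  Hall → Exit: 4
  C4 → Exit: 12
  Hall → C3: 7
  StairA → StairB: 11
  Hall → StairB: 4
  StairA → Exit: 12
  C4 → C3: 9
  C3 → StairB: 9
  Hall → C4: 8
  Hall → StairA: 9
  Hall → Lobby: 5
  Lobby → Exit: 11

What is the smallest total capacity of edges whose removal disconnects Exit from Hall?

Augment Hall→Exit: bottleneck 4, flow now 4.
Augment Hall→C4→Exit: bottleneck 8, flow now 12.
Augment Hall→StairA→Exit: bottleneck 9, flow now 21.
Augment Hall→Lobby→Exit: bottleneck 5, flow now 26.
No augmenting path remains; maximum flow = 26.
By max-flow min-cut, the minimum cut capacity equals the max flow.
In the residual graph, reachable from Hall: {Hall, C3, StairB}.
Min-cut edges: Hall→C4 (8), Hall→StairA (9), Hall→Lobby (5), Hall→Exit (4); capacity 8 + 9 + 5 + 4 = 26.

26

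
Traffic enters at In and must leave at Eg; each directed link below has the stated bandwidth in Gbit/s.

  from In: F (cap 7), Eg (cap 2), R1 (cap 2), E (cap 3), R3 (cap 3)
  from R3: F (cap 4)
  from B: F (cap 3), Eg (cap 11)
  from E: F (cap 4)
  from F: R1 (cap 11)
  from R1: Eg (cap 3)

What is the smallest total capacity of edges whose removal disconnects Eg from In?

5

Augment In→Eg: bottleneck 2, flow now 2.
Augment In→R1→Eg: bottleneck 2, flow now 4.
Augment In→F→R1→Eg: bottleneck 1, flow now 5.
No augmenting path remains; maximum flow = 5.
By max-flow min-cut, the minimum cut capacity equals the max flow.
In the residual graph, reachable from In: {In, R3, E, F, R1}.
Min-cut edges: In→Eg (2), R1→Eg (3); capacity 2 + 3 = 5.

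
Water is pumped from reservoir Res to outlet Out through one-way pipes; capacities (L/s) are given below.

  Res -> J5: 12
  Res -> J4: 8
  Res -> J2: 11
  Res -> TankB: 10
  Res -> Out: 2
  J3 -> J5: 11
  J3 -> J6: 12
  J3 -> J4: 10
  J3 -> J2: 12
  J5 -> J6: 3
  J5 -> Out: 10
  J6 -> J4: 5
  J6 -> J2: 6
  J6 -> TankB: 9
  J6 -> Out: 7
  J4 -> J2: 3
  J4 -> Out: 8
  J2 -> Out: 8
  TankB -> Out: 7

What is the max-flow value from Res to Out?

37

Augment Res→Out: bottleneck 2, flow now 2.
Augment Res→J5→Out: bottleneck 10, flow now 12.
Augment Res→J4→Out: bottleneck 8, flow now 20.
Augment Res→J2→Out: bottleneck 8, flow now 28.
Augment Res→TankB→Out: bottleneck 7, flow now 35.
Augment Res→J5→J6→Out: bottleneck 2, flow now 37.
No augmenting path remains; maximum flow = 37.
In the residual graph, reachable from Res: {Res, J2, TankB}.
Min-cut edges: Res→J5 (12), Res→J4 (8), Res→Out (2), J2→Out (8), TankB→Out (7); capacity 12 + 8 + 2 + 8 + 7 = 37.
This cut is saturated, so no flow can exceed 37.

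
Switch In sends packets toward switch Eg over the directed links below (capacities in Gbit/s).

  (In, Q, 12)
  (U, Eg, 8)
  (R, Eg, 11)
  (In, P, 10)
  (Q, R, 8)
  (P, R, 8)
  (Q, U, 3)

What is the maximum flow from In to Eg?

Augment In→P→R→Eg: bottleneck 8, flow now 8.
Augment In→Q→R→Eg: bottleneck 3, flow now 11.
Augment In→Q→U→Eg: bottleneck 3, flow now 14.
No augmenting path remains; maximum flow = 14.
In the residual graph, reachable from In: {In, P, Q, R}.
Min-cut edges: Q→U (3), R→Eg (11); capacity 3 + 11 = 14.
This cut is saturated, so no flow can exceed 14.

14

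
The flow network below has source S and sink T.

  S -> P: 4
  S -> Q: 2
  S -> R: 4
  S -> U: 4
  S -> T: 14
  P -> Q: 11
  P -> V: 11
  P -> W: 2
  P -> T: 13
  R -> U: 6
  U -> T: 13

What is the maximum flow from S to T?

26

Augment S→T: bottleneck 14, flow now 14.
Augment S→P→T: bottleneck 4, flow now 18.
Augment S→U→T: bottleneck 4, flow now 22.
Augment S→R→U→T: bottleneck 4, flow now 26.
No augmenting path remains; maximum flow = 26.
In the residual graph, reachable from S: {S, Q}.
Min-cut edges: S→P (4), S→R (4), S→U (4), S→T (14); capacity 4 + 4 + 4 + 14 = 26.
This cut is saturated, so no flow can exceed 26.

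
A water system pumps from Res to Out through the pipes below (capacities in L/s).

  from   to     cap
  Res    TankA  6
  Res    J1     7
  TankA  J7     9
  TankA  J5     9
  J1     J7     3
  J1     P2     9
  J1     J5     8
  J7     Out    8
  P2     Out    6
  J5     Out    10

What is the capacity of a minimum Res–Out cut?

Augment Res→TankA→J7→Out: bottleneck 6, flow now 6.
Augment Res→J1→J7→Out: bottleneck 2, flow now 8.
Augment Res→J1→P2→Out: bottleneck 5, flow now 13.
No augmenting path remains; maximum flow = 13.
By max-flow min-cut, the minimum cut capacity equals the max flow.
In the residual graph, reachable from Res: {Res}.
Min-cut edges: Res→TankA (6), Res→J1 (7); capacity 6 + 7 = 13.

13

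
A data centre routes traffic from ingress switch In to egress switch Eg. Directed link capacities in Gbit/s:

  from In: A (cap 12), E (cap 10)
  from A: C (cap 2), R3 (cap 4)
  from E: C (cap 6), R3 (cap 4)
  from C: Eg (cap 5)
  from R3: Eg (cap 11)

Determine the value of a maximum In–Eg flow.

13

Augment In→A→C→Eg: bottleneck 2, flow now 2.
Augment In→A→R3→Eg: bottleneck 4, flow now 6.
Augment In→E→C→Eg: bottleneck 3, flow now 9.
Augment In→E→R3→Eg: bottleneck 4, flow now 13.
No augmenting path remains; maximum flow = 13.
In the residual graph, reachable from In: {In, A, E, C}.
Min-cut edges: A→R3 (4), E→R3 (4), C→Eg (5); capacity 4 + 4 + 5 = 13.
This cut is saturated, so no flow can exceed 13.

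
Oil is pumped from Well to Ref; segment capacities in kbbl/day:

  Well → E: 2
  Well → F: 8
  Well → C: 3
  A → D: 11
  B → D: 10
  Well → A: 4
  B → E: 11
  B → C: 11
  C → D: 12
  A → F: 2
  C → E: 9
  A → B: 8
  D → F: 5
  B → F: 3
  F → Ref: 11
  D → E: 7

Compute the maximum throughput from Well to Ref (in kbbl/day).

11

Augment Well→F→Ref: bottleneck 8, flow now 8.
Augment Well→A→F→Ref: bottleneck 2, flow now 10.
Augment Well→A→B→F→Ref: bottleneck 1, flow now 11.
No augmenting path remains; maximum flow = 11.
In the residual graph, reachable from Well: {Well, A, B, C, D, E, F}.
Min-cut edges: F→Ref (11); capacity 11 = 11.
This cut is saturated, so no flow can exceed 11.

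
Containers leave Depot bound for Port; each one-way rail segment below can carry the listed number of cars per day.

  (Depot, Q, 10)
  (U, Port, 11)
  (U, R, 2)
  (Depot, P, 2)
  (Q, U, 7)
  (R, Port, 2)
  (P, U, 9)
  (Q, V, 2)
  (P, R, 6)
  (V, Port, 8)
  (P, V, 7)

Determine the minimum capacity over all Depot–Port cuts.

Augment Depot→P→R→Port: bottleneck 2, flow now 2.
Augment Depot→Q→U→Port: bottleneck 7, flow now 9.
Augment Depot→Q→V→Port: bottleneck 2, flow now 11.
No augmenting path remains; maximum flow = 11.
By max-flow min-cut, the minimum cut capacity equals the max flow.
In the residual graph, reachable from Depot: {Depot, Q}.
Min-cut edges: Depot→P (2), Q→U (7), Q→V (2); capacity 2 + 7 + 2 = 11.

11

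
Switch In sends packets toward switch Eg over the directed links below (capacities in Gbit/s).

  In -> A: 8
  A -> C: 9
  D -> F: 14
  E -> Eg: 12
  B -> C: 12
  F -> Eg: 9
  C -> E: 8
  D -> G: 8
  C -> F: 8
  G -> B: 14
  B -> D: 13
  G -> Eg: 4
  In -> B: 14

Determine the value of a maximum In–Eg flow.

21

Augment In→A→C→E→Eg: bottleneck 8, flow now 8.
Augment In→B→C→F→Eg: bottleneck 8, flow now 16.
Augment In→B→D→F→Eg: bottleneck 1, flow now 17.
Augment In→B→D→G→Eg: bottleneck 4, flow now 21.
No augmenting path remains; maximum flow = 21.
In the residual graph, reachable from In: {In, A, B, C, D, F, G}.
Min-cut edges: C→E (8), F→Eg (9), G→Eg (4); capacity 8 + 9 + 4 = 21.
This cut is saturated, so no flow can exceed 21.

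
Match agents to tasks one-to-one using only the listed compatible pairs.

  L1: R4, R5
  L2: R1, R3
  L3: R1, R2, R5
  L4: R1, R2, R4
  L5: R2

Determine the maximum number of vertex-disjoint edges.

Unit-capacity flow: source→left, listed edges, right→sink; max matching = max flow.
Augmenting path L1→R4 (+1); matched 1.
Augmenting path L2→R1 (+1); matched 2.
Augmenting path L3→R2 (+1); matched 3.
Augmenting path L4→R1→L2→R3 (+1); matched 4.
Augmenting path L5→R2→L3→R5 (+1); matched 5.
No augmenting path remains; maximum matching = 5.
König certificate: {L1, L2, L3, L4, L5} is a vertex cover of size 5 (every listed pair touches it), so no matching can be larger.

5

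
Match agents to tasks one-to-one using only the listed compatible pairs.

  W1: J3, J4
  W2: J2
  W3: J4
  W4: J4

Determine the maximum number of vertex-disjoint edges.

3

Unit-capacity flow: source→left, listed edges, right→sink; max matching = max flow.
Augmenting path W1→J3 (+1); matched 1.
Augmenting path W2→J2 (+1); matched 2.
Augmenting path W3→J4 (+1); matched 3.
No augmenting path remains; maximum matching = 3.
König certificate: {W1, W2, J4} is a vertex cover of size 3 (every listed pair touches it), so no matching can be larger.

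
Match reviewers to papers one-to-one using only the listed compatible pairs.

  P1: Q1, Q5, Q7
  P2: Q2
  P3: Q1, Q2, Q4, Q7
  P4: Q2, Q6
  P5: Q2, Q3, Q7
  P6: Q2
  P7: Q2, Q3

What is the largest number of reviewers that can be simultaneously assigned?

Unit-capacity flow: source→left, listed edges, right→sink; max matching = max flow.
Augmenting path P1→Q1 (+1); matched 1.
Augmenting path P2→Q2 (+1); matched 2.
Augmenting path P3→Q4 (+1); matched 3.
Augmenting path P4→Q6 (+1); matched 4.
Augmenting path P5→Q3 (+1); matched 5.
Augmenting path P7→Q3→P5→Q7 (+1); matched 6.
No augmenting path remains; maximum matching = 6.
König certificate: {P1, P3, P4, P5, P7, Q2} is a vertex cover of size 6 (every listed pair touches it), so no matching can be larger.

6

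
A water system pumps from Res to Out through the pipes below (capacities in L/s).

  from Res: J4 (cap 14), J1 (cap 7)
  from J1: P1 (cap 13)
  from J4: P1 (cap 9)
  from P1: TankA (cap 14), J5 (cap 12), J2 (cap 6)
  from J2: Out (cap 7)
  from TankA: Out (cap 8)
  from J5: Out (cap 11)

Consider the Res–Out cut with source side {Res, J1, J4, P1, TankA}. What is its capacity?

Edges leaving {Res, J1, J4, P1, TankA}: P1→J2 (6), P1→J5 (12), TankA→Out (8).
Cut capacity = 6 + 12 + 8 = 26.

26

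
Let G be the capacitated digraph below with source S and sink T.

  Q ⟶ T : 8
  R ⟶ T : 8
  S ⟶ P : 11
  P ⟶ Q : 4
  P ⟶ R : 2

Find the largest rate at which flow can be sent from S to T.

Augment S→P→Q→T: bottleneck 4, flow now 4.
Augment S→P→R→T: bottleneck 2, flow now 6.
No augmenting path remains; maximum flow = 6.
In the residual graph, reachable from S: {S, P}.
Min-cut edges: P→Q (4), P→R (2); capacity 4 + 2 = 6.
This cut is saturated, so no flow can exceed 6.

6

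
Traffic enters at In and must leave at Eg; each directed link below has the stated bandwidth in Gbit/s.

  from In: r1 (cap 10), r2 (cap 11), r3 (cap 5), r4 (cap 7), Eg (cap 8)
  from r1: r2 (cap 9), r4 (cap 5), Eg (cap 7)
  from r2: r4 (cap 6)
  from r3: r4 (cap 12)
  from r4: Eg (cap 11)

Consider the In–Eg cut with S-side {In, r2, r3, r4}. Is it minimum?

No — its capacity is 29, but the minimum cut has capacity 26.

Given cut capacity: 10 + 8 + 11 = 29.
Augment In→Eg: bottleneck 8, flow now 8.
Augment In→r1→Eg: bottleneck 7, flow now 15.
Augment In→r4→Eg: bottleneck 7, flow now 22.
Augment In→r1→r4→Eg: bottleneck 3, flow now 25.
Augment In→r2→r4→Eg: bottleneck 1, flow now 26.
No augmenting path remains; maximum flow = 26.
In the residual graph, reachable from In: {In, r1, r2, r3, r4}.
Min-cut edges: In→Eg (8), r1→Eg (7), r4→Eg (11); capacity 8 + 7 + 11 = 26.
Cut capacity 29 exceeds the max flow 26, so it is not minimum.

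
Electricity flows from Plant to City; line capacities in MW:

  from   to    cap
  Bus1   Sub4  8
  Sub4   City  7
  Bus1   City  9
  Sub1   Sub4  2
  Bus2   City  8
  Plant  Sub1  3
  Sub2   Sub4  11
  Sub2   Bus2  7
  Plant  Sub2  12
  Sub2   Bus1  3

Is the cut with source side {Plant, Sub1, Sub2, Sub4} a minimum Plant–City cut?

No — its capacity is 17, but the minimum cut has capacity 14.

Given cut capacity: 7 + 3 + 7 = 17.
Augment Plant→Sub1→Sub4→City: bottleneck 2, flow now 2.
Augment Plant→Sub2→Sub4→City: bottleneck 5, flow now 7.
Augment Plant→Sub2→Bus2→City: bottleneck 7, flow now 14.
No augmenting path remains; maximum flow = 14.
In the residual graph, reachable from Plant: {Plant, Sub1}.
Min-cut edges: Plant→Sub2 (12), Sub1→Sub4 (2); capacity 12 + 2 = 14.
Cut capacity 17 exceeds the max flow 14, so it is not minimum.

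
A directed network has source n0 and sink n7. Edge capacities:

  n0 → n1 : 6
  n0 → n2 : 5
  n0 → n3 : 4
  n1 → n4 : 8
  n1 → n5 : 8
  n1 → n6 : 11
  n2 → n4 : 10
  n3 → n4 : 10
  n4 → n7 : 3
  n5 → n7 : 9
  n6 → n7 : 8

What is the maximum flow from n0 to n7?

9

Augment n0→n1→n4→n7: bottleneck 3, flow now 3.
Augment n0→n1→n5→n7: bottleneck 3, flow now 6.
Augment n0→n2→n4→n1→n5→n7: bottleneck 3, flow now 9. (uses reverse residual edge)
No augmenting path remains; maximum flow = 9.
In the residual graph, reachable from n0: {n0, n2, n3, n4}.
Min-cut edges: n0→n1 (6), n4→n7 (3); capacity 6 + 3 = 9.
This cut is saturated, so no flow can exceed 9.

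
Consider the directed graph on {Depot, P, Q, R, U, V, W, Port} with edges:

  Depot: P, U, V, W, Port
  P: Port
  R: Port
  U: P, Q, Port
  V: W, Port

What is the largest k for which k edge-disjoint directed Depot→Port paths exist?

4

Assign every edge capacity 1; by Menger, the answer equals the max flow.
Path Depot→Port (+1); total 1.
Path Depot→P→Port (+1); total 2.
Path Depot→U→Port (+1); total 3.
Path Depot→V→Port (+1); total 4.
No residual Depot→Port path; max flow = 4.
Certifying cut of size 4: {Depot→P, Depot→Port, Depot→U, Depot→V}.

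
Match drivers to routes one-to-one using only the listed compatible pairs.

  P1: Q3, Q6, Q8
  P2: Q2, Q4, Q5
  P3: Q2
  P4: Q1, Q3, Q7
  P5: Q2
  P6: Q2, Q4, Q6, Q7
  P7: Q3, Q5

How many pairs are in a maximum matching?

6

Unit-capacity flow: source→left, listed edges, right→sink; max matching = max flow.
Augmenting path P1→Q3 (+1); matched 1.
Augmenting path P2→Q2 (+1); matched 2.
Augmenting path P4→Q1 (+1); matched 3.
Augmenting path P6→Q4 (+1); matched 4.
Augmenting path P7→Q5 (+1); matched 5.
Augmenting path P3→Q2→P2→Q4→P6→Q6 (+1); matched 6.
No augmenting path remains; maximum matching = 6.
König certificate: {P1, P2, P4, P6, P7, Q2} is a vertex cover of size 6 (every listed pair touches it), so no matching can be larger.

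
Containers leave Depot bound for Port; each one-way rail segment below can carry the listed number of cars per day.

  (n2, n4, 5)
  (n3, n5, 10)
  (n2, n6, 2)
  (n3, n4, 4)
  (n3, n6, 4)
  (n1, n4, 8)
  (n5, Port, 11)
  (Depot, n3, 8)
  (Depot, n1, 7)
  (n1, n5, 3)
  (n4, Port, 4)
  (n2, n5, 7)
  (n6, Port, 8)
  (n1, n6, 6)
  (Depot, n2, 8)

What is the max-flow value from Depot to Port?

Augment Depot→n1→n4→Port: bottleneck 4, flow now 4.
Augment Depot→n1→n5→Port: bottleneck 3, flow now 7.
Augment Depot→n2→n5→Port: bottleneck 7, flow now 14.
Augment Depot→n2→n6→Port: bottleneck 1, flow now 15.
Augment Depot→n3→n5→Port: bottleneck 1, flow now 16.
Augment Depot→n3→n6→Port: bottleneck 4, flow now 20.
Augment Depot→n3→n4→n1→n6→Port: bottleneck 3, flow now 23. (uses reverse residual edge)
No augmenting path remains; maximum flow = 23.
In the residual graph, reachable from Depot: {Depot}.
Min-cut edges: Depot→n1 (7), Depot→n2 (8), Depot→n3 (8); capacity 7 + 8 + 8 = 23.
This cut is saturated, so no flow can exceed 23.

23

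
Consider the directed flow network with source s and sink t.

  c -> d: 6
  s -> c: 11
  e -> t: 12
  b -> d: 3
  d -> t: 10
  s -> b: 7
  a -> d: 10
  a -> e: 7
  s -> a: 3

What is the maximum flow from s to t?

Augment s→a→d→t: bottleneck 3, flow now 3.
Augment s→b→d→t: bottleneck 3, flow now 6.
Augment s→c→d→t: bottleneck 4, flow now 10.
Augment s→c→d→a→e→t: bottleneck 2, flow now 12. (uses reverse residual edge)
No augmenting path remains; maximum flow = 12.
In the residual graph, reachable from s: {s, b, c}.
Min-cut edges: s→a (3), b→d (3), c→d (6); capacity 3 + 3 + 6 = 12.
This cut is saturated, so no flow can exceed 12.

12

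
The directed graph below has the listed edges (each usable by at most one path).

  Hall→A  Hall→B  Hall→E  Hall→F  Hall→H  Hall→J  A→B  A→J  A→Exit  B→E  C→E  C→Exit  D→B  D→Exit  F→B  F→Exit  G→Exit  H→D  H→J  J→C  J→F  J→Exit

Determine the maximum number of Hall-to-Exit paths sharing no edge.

Assign every edge capacity 1; by Menger, the answer equals the max flow.
Path Hall→A→Exit (+1); total 1.
Path Hall→F→Exit (+1); total 2.
Path Hall→J→Exit (+1); total 3.
Path Hall→H→D→Exit (+1); total 4.
No residual Hall→Exit path; max flow = 4.
Certifying cut of size 4: {Hall→A, Hall→F, Hall→H, Hall→J}.

4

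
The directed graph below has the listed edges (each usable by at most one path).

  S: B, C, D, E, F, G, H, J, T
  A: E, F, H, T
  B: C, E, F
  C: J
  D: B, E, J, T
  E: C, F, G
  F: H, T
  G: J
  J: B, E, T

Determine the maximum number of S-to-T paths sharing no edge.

4

Assign every edge capacity 1; by Menger, the answer equals the max flow.
Path S→T (+1); total 1.
Path S→D→T (+1); total 2.
Path S→F→T (+1); total 3.
Path S→J→T (+1); total 4.
No residual S→T path; max flow = 4.
Certifying cut of size 4: {F→T, J→T, S→D, S→T}.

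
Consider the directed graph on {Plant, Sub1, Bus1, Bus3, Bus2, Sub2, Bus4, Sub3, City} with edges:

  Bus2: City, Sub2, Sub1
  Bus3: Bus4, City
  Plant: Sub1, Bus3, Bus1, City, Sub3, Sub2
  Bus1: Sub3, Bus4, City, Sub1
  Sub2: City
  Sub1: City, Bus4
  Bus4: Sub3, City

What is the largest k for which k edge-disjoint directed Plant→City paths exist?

5

Assign every edge capacity 1; by Menger, the answer equals the max flow.
Path Plant→City (+1); total 1.
Path Plant→Sub1→City (+1); total 2.
Path Plant→Bus1→City (+1); total 3.
Path Plant→Bus3→City (+1); total 4.
Path Plant→Sub2→City (+1); total 5.
No residual Plant→City path; max flow = 5.
Certifying cut of size 5: {Plant→Bus1, Plant→Bus3, Plant→City, Plant→Sub1, Plant→Sub2}.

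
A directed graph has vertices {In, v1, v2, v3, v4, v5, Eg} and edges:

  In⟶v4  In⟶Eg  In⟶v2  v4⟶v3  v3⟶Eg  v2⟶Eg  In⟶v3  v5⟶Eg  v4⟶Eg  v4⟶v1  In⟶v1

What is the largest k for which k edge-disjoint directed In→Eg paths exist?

Assign every edge capacity 1; by Menger, the answer equals the max flow.
Path In→Eg (+1); total 1.
Path In→v2→Eg (+1); total 2.
Path In→v3→Eg (+1); total 3.
Path In→v4→Eg (+1); total 4.
No residual In→Eg path; max flow = 4.
Certifying cut of size 4: {In→Eg, In→v2, In→v3, In→v4}.

4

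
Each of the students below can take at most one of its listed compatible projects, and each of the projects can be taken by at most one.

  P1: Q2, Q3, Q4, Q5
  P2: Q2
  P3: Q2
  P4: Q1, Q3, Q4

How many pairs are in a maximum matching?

3

Unit-capacity flow: source→left, listed edges, right→sink; max matching = max flow.
Augmenting path P1→Q2 (+1); matched 1.
Augmenting path P4→Q1 (+1); matched 2.
Augmenting path P2→Q2→P1→Q3 (+1); matched 3.
No augmenting path remains; maximum matching = 3.
König certificate: {P1, P4, Q2} is a vertex cover of size 3 (every listed pair touches it), so no matching can be larger.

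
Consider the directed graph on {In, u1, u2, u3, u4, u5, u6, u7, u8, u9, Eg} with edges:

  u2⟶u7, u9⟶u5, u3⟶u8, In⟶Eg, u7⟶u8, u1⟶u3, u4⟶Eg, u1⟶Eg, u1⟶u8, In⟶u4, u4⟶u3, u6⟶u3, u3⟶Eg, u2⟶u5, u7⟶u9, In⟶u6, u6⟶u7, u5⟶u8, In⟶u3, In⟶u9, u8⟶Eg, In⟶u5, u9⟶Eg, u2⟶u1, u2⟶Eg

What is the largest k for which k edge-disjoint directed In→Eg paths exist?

5

Assign every edge capacity 1; by Menger, the answer equals the max flow.
Path In→Eg (+1); total 1.
Path In→u3→Eg (+1); total 2.
Path In→u4→Eg (+1); total 3.
Path In→u9→Eg (+1); total 4.
Path In→u5→u8→Eg (+1); total 5.
No residual In→Eg path; max flow = 5.
Certifying cut of size 5: {In→Eg, In→u4, u3→Eg, u8→Eg, u9→Eg}.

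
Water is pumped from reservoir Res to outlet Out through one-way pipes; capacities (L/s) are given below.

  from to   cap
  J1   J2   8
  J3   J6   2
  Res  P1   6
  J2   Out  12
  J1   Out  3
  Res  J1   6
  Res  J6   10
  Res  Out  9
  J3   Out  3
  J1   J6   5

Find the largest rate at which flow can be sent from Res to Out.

15

Augment Res→Out: bottleneck 9, flow now 9.
Augment Res→J1→Out: bottleneck 3, flow now 12.
Augment Res→J1→J2→Out: bottleneck 3, flow now 15.
No augmenting path remains; maximum flow = 15.
In the residual graph, reachable from Res: {Res, J6, P1}.
Min-cut edges: Res→J1 (6), Res→Out (9); capacity 6 + 9 = 15.
This cut is saturated, so no flow can exceed 15.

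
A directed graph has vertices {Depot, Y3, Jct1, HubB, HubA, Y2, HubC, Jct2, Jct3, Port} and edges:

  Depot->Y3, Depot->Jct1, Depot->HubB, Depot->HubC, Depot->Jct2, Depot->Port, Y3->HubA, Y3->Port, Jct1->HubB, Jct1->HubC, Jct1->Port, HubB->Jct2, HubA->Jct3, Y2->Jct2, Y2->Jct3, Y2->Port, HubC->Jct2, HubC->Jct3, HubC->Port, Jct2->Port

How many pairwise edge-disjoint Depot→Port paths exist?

Assign every edge capacity 1; by Menger, the answer equals the max flow.
Path Depot→Port (+1); total 1.
Path Depot→Y3→Port (+1); total 2.
Path Depot→Jct1→Port (+1); total 3.
Path Depot→HubC→Port (+1); total 4.
Path Depot→Jct2→Port (+1); total 5.
No residual Depot→Port path; max flow = 5.
Certifying cut of size 5: {Depot→HubC, Depot→Jct1, Depot→Port, Depot→Y3, Jct2→Port}.

5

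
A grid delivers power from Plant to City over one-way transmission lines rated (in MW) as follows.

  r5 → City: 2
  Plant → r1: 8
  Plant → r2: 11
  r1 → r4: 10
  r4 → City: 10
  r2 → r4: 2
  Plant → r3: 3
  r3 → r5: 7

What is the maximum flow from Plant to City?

Augment Plant→r1→r4→City: bottleneck 8, flow now 8.
Augment Plant→r2→r4→City: bottleneck 2, flow now 10.
Augment Plant→r3→r5→City: bottleneck 2, flow now 12.
No augmenting path remains; maximum flow = 12.
In the residual graph, reachable from Plant: {Plant, r2, r3, r5}.
Min-cut edges: Plant→r1 (8), r2→r4 (2), r5→City (2); capacity 8 + 2 + 2 = 12.
This cut is saturated, so no flow can exceed 12.

12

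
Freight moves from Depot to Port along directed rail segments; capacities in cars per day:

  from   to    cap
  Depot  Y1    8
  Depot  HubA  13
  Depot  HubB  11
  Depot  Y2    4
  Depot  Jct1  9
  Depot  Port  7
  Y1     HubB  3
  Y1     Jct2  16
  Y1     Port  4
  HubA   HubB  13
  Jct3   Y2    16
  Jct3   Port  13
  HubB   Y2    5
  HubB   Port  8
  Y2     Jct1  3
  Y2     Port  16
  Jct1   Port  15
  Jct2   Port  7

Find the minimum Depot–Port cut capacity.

Augment Depot→Port: bottleneck 7, flow now 7.
Augment Depot→Y1→Port: bottleneck 4, flow now 11.
Augment Depot→HubB→Port: bottleneck 8, flow now 19.
Augment Depot→Y2→Port: bottleneck 4, flow now 23.
Augment Depot→Jct1→Port: bottleneck 9, flow now 32.
Augment Depot→Y1→Jct2→Port: bottleneck 4, flow now 36.
Augment Depot→HubB→Y2→Port: bottleneck 3, flow now 39.
Augment Depot→HubA→HubB→Y2→Port: bottleneck 2, flow now 41.
No augmenting path remains; maximum flow = 41.
By max-flow min-cut, the minimum cut capacity equals the max flow.
In the residual graph, reachable from Depot: {Depot, HubA, HubB}.
Min-cut edges: Depot→Y1 (8), Depot→Y2 (4), Depot→Jct1 (9), Depot→Port (7), HubB→Y2 (5), HubB→Port (8); capacity 8 + 4 + 9 + 7 + 5 + 8 = 41.

41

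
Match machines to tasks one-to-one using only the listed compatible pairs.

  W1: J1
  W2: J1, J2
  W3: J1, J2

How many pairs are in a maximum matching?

2

Unit-capacity flow: source→left, listed edges, right→sink; max matching = max flow.
Augmenting path W1→J1 (+1); matched 1.
Augmenting path W2→J2 (+1); matched 2.
No augmenting path remains; maximum matching = 2.
König certificate: {J1, J2} is a vertex cover of size 2 (every listed pair touches it), so no matching can be larger.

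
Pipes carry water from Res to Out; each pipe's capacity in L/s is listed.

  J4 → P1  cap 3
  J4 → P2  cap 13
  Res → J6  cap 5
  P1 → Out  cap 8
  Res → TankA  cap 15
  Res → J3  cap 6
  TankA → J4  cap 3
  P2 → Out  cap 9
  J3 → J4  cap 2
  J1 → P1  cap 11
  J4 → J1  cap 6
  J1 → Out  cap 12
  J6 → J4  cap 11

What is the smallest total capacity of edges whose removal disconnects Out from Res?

10

Augment Res→TankA→J4→P2→Out: bottleneck 3, flow now 3.
Augment Res→J3→J4→P2→Out: bottleneck 2, flow now 5.
Augment Res→J6→J4→P2→Out: bottleneck 4, flow now 9.
Augment Res→J6→J4→J1→Out: bottleneck 1, flow now 10.
No augmenting path remains; maximum flow = 10.
By max-flow min-cut, the minimum cut capacity equals the max flow.
In the residual graph, reachable from Res: {Res, TankA, J3}.
Min-cut edges: Res→J6 (5), TankA→J4 (3), J3→J4 (2); capacity 5 + 3 + 2 = 10.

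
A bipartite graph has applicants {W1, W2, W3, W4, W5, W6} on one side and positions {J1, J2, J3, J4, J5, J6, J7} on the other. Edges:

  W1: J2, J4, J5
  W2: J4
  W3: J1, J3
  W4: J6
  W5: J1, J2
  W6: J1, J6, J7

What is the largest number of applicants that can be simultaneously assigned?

6

Unit-capacity flow: source→left, listed edges, right→sink; max matching = max flow.
Augmenting path W1→J2 (+1); matched 1.
Augmenting path W2→J4 (+1); matched 2.
Augmenting path W3→J1 (+1); matched 3.
Augmenting path W4→J6 (+1); matched 4.
Augmenting path W6→J7 (+1); matched 5.
Augmenting path W5→J1→W3→J3 (+1); matched 6.
No augmenting path remains; maximum matching = 6.
König certificate: {W1, W2, W3, W4, W5, W6} is a vertex cover of size 6 (every listed pair touches it), so no matching can be larger.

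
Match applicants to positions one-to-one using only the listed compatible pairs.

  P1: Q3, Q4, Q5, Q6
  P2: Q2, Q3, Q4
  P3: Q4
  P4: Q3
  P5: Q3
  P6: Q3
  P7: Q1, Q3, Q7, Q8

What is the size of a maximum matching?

Unit-capacity flow: source→left, listed edges, right→sink; max matching = max flow.
Augmenting path P1→Q3 (+1); matched 1.
Augmenting path P2→Q2 (+1); matched 2.
Augmenting path P3→Q4 (+1); matched 3.
Augmenting path P7→Q1 (+1); matched 4.
Augmenting path P4→Q3→P1→Q5 (+1); matched 5.
No augmenting path remains; maximum matching = 5.
König certificate: {P1, P2, P3, P7, Q3} is a vertex cover of size 5 (every listed pair touches it), so no matching can be larger.

5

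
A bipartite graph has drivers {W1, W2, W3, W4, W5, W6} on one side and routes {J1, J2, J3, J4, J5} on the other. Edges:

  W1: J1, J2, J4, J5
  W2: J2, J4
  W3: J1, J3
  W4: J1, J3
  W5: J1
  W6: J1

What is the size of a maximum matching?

4

Unit-capacity flow: source→left, listed edges, right→sink; max matching = max flow.
Augmenting path W1→J1 (+1); matched 1.
Augmenting path W2→J2 (+1); matched 2.
Augmenting path W3→J3 (+1); matched 3.
Augmenting path W4→J1→W1→J4 (+1); matched 4.
No augmenting path remains; maximum matching = 4.
König certificate: {W1, W2, J1, J3} is a vertex cover of size 4 (every listed pair touches it), so no matching can be larger.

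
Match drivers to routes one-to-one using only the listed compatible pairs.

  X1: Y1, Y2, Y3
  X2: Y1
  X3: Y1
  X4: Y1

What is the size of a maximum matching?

2

Unit-capacity flow: source→left, listed edges, right→sink; max matching = max flow.
Augmenting path X1→Y1 (+1); matched 1.
Augmenting path X2→Y1→X1→Y2 (+1); matched 2.
No augmenting path remains; maximum matching = 2.
König certificate: {X1, Y1} is a vertex cover of size 2 (every listed pair touches it), so no matching can be larger.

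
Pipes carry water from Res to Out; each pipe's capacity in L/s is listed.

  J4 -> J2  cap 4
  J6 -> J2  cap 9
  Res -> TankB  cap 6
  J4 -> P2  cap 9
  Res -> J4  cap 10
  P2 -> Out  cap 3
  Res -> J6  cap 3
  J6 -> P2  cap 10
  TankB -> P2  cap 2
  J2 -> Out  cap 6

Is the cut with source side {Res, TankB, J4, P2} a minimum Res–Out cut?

No — its capacity is 10, but the minimum cut has capacity 9.

Given cut capacity: 3 + 4 + 3 = 10.
Augment Res→TankB→P2→Out: bottleneck 2, flow now 2.
Augment Res→J4→J2→Out: bottleneck 4, flow now 6.
Augment Res→J4→P2→Out: bottleneck 1, flow now 7.
Augment Res→J6→J2→Out: bottleneck 2, flow now 9.
No augmenting path remains; maximum flow = 9.
In the residual graph, reachable from Res: {Res, TankB, J4, J6, J2, P2}.
Min-cut edges: J2→Out (6), P2→Out (3); capacity 6 + 3 = 9.
Cut capacity 10 exceeds the max flow 9, so it is not minimum.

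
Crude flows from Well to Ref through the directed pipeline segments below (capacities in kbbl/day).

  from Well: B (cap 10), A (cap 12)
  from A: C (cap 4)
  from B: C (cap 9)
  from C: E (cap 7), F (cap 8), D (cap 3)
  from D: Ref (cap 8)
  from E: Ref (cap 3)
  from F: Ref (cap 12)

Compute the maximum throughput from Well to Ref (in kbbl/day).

Augment Well→A→C→D→Ref: bottleneck 3, flow now 3.
Augment Well→A→C→E→Ref: bottleneck 1, flow now 4.
Augment Well→B→C→E→Ref: bottleneck 2, flow now 6.
Augment Well→B→C→F→Ref: bottleneck 7, flow now 13.
No augmenting path remains; maximum flow = 13.
In the residual graph, reachable from Well: {Well, A, B}.
Min-cut edges: A→C (4), B→C (9); capacity 4 + 9 = 13.
This cut is saturated, so no flow can exceed 13.

13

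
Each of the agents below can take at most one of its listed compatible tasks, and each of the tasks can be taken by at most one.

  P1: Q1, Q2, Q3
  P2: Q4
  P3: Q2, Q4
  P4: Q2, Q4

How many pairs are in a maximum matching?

Unit-capacity flow: source→left, listed edges, right→sink; max matching = max flow.
Augmenting path P1→Q1 (+1); matched 1.
Augmenting path P2→Q4 (+1); matched 2.
Augmenting path P3→Q2 (+1); matched 3.
No augmenting path remains; maximum matching = 3.
König certificate: {P1, Q2, Q4} is a vertex cover of size 3 (every listed pair touches it), so no matching can be larger.

3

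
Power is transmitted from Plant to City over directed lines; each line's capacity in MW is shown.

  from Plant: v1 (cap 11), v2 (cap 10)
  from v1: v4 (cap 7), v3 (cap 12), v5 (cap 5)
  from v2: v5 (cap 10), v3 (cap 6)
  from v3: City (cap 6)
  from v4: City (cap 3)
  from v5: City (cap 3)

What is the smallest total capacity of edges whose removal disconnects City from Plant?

12

Augment Plant→v1→v3→City: bottleneck 6, flow now 6.
Augment Plant→v1→v4→City: bottleneck 3, flow now 9.
Augment Plant→v1→v5→City: bottleneck 2, flow now 11.
Augment Plant→v2→v5→City: bottleneck 1, flow now 12.
No augmenting path remains; maximum flow = 12.
By max-flow min-cut, the minimum cut capacity equals the max flow.
In the residual graph, reachable from Plant: {Plant, v1, v2, v3, v4, v5}.
Min-cut edges: v3→City (6), v4→City (3), v5→City (3); capacity 6 + 3 + 3 = 12.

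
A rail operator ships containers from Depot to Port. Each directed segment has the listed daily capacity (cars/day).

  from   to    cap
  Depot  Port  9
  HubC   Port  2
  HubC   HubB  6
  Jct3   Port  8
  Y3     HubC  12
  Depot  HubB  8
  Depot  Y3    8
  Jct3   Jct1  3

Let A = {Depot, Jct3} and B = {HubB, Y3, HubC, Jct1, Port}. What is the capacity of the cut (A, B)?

Edges leaving {Depot, Jct3}: Depot→HubB (8), Depot→Y3 (8), Depot→Port (9), Jct3→Jct1 (3), Jct3→Port (8).
Cut capacity = 8 + 8 + 9 + 3 + 8 = 36.

36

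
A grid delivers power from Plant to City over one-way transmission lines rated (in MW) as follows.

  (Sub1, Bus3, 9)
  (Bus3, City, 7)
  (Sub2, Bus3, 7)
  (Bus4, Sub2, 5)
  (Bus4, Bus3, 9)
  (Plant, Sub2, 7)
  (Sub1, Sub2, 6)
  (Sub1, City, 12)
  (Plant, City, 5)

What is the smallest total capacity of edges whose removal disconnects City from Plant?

Augment Plant→City: bottleneck 5, flow now 5.
Augment Plant→Sub2→Bus3→City: bottleneck 7, flow now 12.
No augmenting path remains; maximum flow = 12.
By max-flow min-cut, the minimum cut capacity equals the max flow.
In the residual graph, reachable from Plant: {Plant}.
Min-cut edges: Plant→Sub2 (7), Plant→City (5); capacity 7 + 5 = 12.

12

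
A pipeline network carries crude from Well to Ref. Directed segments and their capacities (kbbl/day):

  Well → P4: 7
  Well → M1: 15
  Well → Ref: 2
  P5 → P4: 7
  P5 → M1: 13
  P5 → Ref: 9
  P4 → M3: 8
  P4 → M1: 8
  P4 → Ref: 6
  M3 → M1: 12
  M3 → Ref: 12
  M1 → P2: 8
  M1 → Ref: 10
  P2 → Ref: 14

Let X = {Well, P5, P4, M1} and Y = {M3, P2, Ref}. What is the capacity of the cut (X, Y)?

Edges leaving {Well, P5, P4, M1}: Well→Ref (2), P5→Ref (9), P4→M3 (8), P4→Ref (6), M1→P2 (8), M1→Ref (10).
Cut capacity = 2 + 9 + 8 + 6 + 8 + 10 = 43.

43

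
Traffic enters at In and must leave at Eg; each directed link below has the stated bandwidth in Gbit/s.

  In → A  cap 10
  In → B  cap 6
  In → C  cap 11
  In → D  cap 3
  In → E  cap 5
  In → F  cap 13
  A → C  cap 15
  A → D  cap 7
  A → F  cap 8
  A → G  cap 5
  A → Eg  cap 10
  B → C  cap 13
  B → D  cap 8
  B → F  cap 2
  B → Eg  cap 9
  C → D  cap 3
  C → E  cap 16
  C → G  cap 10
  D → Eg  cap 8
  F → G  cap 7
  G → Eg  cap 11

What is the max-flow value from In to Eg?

Augment In→A→Eg: bottleneck 10, flow now 10.
Augment In→B→Eg: bottleneck 6, flow now 16.
Augment In→D→Eg: bottleneck 3, flow now 19.
Augment In→C→D→Eg: bottleneck 3, flow now 22.
Augment In→C→G→Eg: bottleneck 8, flow now 30.
Augment In→F→G→Eg: bottleneck 3, flow now 33.
No augmenting path remains; maximum flow = 33.
In the residual graph, reachable from In: {In, C, E, F, G}.
Min-cut edges: In→A (10), In→B (6), In→D (3), C→D (3), G→Eg (11); capacity 10 + 6 + 3 + 3 + 11 = 33.
This cut is saturated, so no flow can exceed 33.

33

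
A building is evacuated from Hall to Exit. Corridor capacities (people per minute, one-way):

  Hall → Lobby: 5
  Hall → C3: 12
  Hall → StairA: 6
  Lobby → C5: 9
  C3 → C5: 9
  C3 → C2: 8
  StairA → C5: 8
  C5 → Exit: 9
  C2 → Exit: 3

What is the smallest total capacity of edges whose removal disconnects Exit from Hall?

Augment Hall→Lobby→C5→Exit: bottleneck 5, flow now 5.
Augment Hall→C3→C5→Exit: bottleneck 4, flow now 9.
Augment Hall→C3→C2→Exit: bottleneck 3, flow now 12.
No augmenting path remains; maximum flow = 12.
By max-flow min-cut, the minimum cut capacity equals the max flow.
In the residual graph, reachable from Hall: {Hall, Lobby, C3, StairA, C5, C2}.
Min-cut edges: C5→Exit (9), C2→Exit (3); capacity 9 + 3 = 12.

12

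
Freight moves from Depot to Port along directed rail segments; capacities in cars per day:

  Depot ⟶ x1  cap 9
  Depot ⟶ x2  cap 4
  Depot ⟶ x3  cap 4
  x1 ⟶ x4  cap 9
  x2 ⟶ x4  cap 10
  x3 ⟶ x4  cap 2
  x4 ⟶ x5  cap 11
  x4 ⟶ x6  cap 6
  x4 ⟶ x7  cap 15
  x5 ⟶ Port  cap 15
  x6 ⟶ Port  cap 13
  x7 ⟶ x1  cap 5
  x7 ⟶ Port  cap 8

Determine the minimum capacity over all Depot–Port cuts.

Augment Depot→x1→x4→x5→Port: bottleneck 9, flow now 9.
Augment Depot→x2→x4→x5→Port: bottleneck 2, flow now 11.
Augment Depot→x2→x4→x6→Port: bottleneck 2, flow now 13.
Augment Depot→x3→x4→x6→Port: bottleneck 2, flow now 15.
No augmenting path remains; maximum flow = 15.
By max-flow min-cut, the minimum cut capacity equals the max flow.
In the residual graph, reachable from Depot: {Depot, x3}.
Min-cut edges: Depot→x1 (9), Depot→x2 (4), x3→x4 (2); capacity 9 + 4 + 2 = 15.

15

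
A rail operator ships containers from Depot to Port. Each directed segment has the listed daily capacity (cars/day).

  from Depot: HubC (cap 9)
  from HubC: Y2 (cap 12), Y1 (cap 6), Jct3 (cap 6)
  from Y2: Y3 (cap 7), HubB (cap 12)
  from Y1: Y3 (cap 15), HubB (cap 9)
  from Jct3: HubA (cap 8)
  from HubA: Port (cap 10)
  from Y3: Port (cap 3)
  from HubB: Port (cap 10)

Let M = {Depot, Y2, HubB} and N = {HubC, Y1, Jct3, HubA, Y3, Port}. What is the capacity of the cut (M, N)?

26

Edges leaving {Depot, Y2, HubB}: Depot→HubC (9), Y2→Y3 (7), HubB→Port (10).
Cut capacity = 9 + 7 + 10 = 26.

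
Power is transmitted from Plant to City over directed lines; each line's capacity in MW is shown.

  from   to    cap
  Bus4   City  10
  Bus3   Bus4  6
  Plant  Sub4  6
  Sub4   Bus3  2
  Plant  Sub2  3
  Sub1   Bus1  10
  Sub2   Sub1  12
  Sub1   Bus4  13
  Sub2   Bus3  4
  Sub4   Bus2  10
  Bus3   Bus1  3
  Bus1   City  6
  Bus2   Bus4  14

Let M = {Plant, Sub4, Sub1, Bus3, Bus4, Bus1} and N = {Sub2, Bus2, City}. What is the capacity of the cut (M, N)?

Edges leaving {Plant, Sub4, Sub1, Bus3, Bus4, Bus1}: Plant→Sub2 (3), Sub4→Bus2 (10), Bus4→City (10), Bus1→City (6).
Cut capacity = 3 + 10 + 10 + 6 = 29.

29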